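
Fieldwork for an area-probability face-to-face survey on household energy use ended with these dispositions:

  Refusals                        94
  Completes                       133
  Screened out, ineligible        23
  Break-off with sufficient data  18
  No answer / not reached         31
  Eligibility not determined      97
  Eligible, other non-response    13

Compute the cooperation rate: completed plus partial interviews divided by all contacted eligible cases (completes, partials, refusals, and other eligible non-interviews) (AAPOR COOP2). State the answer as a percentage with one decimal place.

58.5%

Num = 133 + 18 = 151
Base = 133 + 18 + 94 + 13 = 258
COOP2 = 151 / 258 = 0.5853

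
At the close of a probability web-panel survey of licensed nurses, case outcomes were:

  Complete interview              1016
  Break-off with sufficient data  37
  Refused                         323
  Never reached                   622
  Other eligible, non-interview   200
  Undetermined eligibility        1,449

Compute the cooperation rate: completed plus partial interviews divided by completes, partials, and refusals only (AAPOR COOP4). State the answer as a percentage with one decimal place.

76.5%

Top = 1016 + 37 = 1053
Denom = 1016 + 37 + 323 = 1376
COOP4 = 1053 / 1376 = 0.7653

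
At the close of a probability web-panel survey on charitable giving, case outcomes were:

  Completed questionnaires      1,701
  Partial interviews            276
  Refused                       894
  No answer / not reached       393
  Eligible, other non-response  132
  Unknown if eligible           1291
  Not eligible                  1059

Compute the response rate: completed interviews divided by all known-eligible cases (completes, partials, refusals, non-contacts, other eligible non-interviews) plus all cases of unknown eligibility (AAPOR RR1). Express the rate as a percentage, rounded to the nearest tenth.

Top → 1701
Denominator → 1701 + 276 + 894 + 393 + 132 + 1291 = 4687
RR1 = 1701 / 4687 = 0.3629

36.3%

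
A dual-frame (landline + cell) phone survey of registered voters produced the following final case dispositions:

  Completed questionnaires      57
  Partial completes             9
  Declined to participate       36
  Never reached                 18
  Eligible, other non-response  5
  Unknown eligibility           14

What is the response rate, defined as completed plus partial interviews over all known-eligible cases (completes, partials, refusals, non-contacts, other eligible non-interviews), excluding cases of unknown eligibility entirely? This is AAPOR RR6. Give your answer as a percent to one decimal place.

Numerator → 57 + 9 = 66
Base → 57 + 9 + 36 + 18 + 5 = 125
RR6 = 66 / 125 = 0.5280

52.8%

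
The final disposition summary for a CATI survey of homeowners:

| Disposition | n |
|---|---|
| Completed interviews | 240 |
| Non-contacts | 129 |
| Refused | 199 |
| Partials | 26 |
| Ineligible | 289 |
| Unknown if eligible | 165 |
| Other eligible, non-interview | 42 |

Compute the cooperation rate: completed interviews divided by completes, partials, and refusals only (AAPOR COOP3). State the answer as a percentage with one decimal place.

Num = 240
Base = 240 + 26 + 199 = 465
COOP3 = 240 / 465 = 0.5161

51.6%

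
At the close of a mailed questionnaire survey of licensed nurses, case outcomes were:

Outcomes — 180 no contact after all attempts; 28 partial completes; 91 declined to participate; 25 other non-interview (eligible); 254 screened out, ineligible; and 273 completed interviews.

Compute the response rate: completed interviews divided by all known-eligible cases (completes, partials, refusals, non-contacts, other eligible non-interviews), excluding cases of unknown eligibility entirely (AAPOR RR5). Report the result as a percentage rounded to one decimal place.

Top = 273
Denominator = 273 + 28 + 91 + 180 + 25 = 597
RR5 = 273 / 597 = 0.4573

45.7%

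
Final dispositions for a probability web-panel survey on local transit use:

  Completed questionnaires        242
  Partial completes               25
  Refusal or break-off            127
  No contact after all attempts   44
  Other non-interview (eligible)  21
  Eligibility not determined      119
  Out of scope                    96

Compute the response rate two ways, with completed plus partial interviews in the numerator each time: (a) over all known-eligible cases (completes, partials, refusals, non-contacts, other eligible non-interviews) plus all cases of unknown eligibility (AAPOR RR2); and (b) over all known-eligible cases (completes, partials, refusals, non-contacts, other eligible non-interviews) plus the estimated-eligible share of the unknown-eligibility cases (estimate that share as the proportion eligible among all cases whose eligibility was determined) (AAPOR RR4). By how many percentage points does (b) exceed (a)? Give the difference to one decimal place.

Top = 242 + 25 = 267
Base = 242 + 25 + 127 + 44 + 21 + 119 = 578
RR2 = 267 / 578 = 0.4619
Determined eligible = 242 + 25 + 127 + 44 + 21 = 459
e = 459 / (459 + 96) = 459 / 555 = 0.8270
Eligible share of unknowns = 0.8270 × 119 = 98.41
Base = 459 + 98.41 = 557.41
RR4 = 267 / 557.41 = 0.4790
Difference = 47.90 − 46.19 = 1.71 percentage points

1.7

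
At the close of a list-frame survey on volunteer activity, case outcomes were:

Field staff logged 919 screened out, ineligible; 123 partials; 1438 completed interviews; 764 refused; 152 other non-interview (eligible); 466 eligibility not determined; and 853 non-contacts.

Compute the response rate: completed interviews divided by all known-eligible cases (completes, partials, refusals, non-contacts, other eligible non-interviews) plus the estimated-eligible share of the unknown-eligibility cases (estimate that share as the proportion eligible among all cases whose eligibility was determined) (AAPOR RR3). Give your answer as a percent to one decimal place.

Numerator → 1438
Known eligible → 1438 + 123 + 764 + 853 + 152 = 3330
e = 3330 / (3330 + 919) = 3330 / 4249 = 0.7837
e × U → 0.7837 × 466 = 365.20
Base → 3330 + 365.20 = 3695.20
RR3 = 1438 / 3695.20 = 0.3892

38.9%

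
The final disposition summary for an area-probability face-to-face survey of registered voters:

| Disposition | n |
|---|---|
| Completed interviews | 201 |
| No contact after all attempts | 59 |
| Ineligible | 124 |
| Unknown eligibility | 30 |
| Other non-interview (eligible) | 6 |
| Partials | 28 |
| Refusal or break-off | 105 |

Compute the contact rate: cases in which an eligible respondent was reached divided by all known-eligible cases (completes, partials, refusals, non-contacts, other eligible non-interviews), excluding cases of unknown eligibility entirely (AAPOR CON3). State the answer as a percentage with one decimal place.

85.2%

Numerator → 201 + 28 + 105 + 6 = 340
Denominator → 201 + 28 + 105 + 59 + 6 = 399
CON3 = 340 / 399 = 0.8521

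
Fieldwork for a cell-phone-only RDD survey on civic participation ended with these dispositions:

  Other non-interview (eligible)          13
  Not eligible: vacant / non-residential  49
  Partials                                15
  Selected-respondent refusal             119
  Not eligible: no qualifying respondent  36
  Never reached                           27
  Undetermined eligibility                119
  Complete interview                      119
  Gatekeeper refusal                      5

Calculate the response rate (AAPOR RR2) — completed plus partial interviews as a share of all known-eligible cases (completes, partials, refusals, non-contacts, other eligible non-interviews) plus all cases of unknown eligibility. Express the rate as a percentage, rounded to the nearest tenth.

Declined to participate = 5 + 119 = 124
Screened out, ineligible = 36 + 49 = 85
Num: 119 + 15 = 134
Denom: 119 + 15 + 124 + 27 + 13 + 119 = 417
RR2 = 134 / 417 = 0.3213

32.1%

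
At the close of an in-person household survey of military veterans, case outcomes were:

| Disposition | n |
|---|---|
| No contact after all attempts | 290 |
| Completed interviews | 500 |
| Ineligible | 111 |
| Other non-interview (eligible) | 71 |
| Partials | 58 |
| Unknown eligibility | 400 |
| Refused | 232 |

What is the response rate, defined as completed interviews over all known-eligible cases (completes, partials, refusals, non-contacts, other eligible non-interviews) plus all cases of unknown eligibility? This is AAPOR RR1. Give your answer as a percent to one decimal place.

32.2%

Numerator: 500
Denom: 500 + 58 + 232 + 290 + 71 + 400 = 1551
RR1 = 500 / 1551 = 0.3224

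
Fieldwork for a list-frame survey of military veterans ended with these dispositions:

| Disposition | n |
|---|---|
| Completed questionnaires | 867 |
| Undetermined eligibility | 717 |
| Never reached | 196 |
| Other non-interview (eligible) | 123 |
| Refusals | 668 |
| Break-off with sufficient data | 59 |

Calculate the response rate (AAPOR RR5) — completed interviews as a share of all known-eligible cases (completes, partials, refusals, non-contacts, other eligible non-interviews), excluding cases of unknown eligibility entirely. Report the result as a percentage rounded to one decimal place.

Top: 867
Base: 867 + 59 + 668 + 196 + 123 = 1913
RR5 = 867 / 1913 = 0.4532

45.3%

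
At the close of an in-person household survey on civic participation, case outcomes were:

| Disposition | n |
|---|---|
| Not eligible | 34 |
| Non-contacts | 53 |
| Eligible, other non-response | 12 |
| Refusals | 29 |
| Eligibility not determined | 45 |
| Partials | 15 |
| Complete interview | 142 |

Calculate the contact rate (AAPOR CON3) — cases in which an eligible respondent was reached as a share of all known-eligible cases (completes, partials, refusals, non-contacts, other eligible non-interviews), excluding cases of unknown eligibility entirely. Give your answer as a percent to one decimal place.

Numerator → 142 + 15 + 29 + 12 = 198
Denom → 142 + 15 + 29 + 53 + 12 = 251
CON3 = 198 / 251 = 0.7888

78.9%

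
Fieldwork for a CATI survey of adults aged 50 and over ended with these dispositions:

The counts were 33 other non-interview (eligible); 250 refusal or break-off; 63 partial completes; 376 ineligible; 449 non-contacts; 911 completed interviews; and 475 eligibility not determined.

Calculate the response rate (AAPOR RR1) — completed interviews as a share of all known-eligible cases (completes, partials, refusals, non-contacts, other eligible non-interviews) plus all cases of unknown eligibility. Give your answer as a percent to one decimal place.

Numerator = 911
Base = 911 + 63 + 250 + 449 + 33 + 475 = 2181
RR1 = 911 / 2181 = 0.4177

41.8%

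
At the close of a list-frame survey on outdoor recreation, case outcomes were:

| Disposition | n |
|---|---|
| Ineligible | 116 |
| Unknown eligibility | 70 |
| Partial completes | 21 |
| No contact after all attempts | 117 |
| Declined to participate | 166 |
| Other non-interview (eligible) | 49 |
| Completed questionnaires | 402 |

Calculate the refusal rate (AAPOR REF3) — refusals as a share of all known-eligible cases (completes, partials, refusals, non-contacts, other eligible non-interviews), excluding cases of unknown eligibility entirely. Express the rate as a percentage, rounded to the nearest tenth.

Numerator → 166
Denominator → 402 + 21 + 166 + 117 + 49 = 755
REF3 = 166 / 755 = 0.2199

22.0%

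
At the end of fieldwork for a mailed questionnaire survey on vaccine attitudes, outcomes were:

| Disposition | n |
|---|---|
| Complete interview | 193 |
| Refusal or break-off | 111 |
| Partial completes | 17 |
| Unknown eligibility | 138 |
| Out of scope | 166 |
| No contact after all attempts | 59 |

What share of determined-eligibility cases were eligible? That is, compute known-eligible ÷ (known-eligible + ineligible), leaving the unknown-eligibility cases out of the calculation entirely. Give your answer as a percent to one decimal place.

69.6%

Known eligible: 193 + 17 + 111 + 59 = 380
e = 380 / (380 + 166) = 380 / 546 = 0.6960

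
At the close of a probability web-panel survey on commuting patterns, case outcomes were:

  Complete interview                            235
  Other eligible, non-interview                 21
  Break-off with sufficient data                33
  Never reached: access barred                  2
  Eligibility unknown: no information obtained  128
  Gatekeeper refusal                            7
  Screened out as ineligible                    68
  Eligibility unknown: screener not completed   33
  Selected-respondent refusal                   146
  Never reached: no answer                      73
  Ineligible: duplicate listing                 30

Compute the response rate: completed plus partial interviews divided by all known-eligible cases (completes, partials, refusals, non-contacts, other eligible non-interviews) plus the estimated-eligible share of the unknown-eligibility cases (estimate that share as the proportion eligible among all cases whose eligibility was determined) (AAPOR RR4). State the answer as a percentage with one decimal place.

Declined to participate = 7 + 146 = 153
No answer / not reached = 73 + 2 = 75
Unknown eligibility = 33 + 128 = 161
Not eligible = 68 + 30 = 98
Top → 235 + 33 = 268
Determined eligible → 235 + 33 + 153 + 75 + 21 = 517
e = 517 / (517 + 98) = 517 / 615 = 0.8407
Eligible share of unknowns → 0.8407 × 161 = 135.35
Denominator → 517 + 135.35 = 652.35
RR4 = 268 / 652.35 = 0.4108

41.1%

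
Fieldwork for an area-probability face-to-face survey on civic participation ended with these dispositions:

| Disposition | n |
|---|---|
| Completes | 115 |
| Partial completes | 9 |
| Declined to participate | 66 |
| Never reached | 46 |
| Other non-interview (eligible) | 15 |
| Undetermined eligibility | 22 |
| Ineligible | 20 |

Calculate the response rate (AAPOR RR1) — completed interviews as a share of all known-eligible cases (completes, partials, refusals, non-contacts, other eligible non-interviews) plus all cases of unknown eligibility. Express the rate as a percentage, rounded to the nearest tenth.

Numerator = 115
Denom = 115 + 9 + 66 + 46 + 15 + 22 = 273
RR1 = 115 / 273 = 0.4212

42.1%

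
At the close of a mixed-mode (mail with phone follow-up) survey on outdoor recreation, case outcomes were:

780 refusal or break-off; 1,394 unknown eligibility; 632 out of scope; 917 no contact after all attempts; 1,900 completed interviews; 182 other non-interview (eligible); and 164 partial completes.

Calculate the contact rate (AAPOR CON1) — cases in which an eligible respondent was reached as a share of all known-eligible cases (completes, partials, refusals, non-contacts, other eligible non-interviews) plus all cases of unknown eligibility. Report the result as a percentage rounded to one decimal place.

56.7%

Top → 1900 + 164 + 780 + 182 = 3026
Denom → 1900 + 164 + 780 + 917 + 182 + 1394 = 5337
CON1 = 3026 / 5337 = 0.5670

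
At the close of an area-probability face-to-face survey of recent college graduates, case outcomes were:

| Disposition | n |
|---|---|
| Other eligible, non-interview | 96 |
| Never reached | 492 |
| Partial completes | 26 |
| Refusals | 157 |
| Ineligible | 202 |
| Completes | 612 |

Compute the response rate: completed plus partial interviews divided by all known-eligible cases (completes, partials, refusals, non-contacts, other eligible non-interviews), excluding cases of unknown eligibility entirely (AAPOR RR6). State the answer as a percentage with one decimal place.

46.1%

Numerator: 612 + 26 = 638
Base: 612 + 26 + 157 + 492 + 96 = 1383
RR6 = 638 / 1383 = 0.4613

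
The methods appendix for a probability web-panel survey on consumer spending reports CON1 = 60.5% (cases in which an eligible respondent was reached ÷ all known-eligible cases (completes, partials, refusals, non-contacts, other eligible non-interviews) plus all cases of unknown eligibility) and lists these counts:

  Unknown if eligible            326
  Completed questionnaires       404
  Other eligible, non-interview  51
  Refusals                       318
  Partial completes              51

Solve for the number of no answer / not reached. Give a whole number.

Top: 404 + 51 + 318 + 51 = 824
CON1 = 824 / D = 0.605
D = 824 / 0.605 = 1362.0
Other denominator terms total 1150
no answer / not reached = 1362.0 − 1150 ≈ 212

212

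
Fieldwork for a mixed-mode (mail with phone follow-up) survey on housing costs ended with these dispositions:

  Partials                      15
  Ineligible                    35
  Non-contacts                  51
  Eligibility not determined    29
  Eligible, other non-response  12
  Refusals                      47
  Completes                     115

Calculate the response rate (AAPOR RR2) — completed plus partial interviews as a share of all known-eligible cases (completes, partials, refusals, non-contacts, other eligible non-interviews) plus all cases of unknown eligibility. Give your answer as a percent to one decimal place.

Num: 115 + 15 = 130
Denominator: 115 + 15 + 47 + 51 + 12 + 29 = 269
RR2 = 130 / 269 = 0.4833

48.3%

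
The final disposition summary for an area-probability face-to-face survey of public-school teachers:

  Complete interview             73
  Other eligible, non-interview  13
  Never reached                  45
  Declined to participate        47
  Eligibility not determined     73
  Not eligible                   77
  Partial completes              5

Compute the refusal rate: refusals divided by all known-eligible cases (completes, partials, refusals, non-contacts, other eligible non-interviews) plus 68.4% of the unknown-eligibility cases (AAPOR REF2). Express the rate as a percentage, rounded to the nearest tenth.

Numerator: 47
Determined eligible: 73 + 5 + 47 + 45 + 13 = 183
e × U: 0.6840 × 73 = 49.93
Base: 183 + 49.93 = 232.93
REF2 = 47 / 232.93 = 0.2018

20.2%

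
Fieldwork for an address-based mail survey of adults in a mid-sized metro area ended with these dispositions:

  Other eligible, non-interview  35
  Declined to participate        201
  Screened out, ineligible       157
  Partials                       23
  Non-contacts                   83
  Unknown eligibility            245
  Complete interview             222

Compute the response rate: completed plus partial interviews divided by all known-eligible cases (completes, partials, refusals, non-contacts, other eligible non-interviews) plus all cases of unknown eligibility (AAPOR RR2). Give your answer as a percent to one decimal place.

Num → 222 + 23 = 245
Denom → 222 + 23 + 201 + 83 + 35 + 245 = 809
RR2 = 245 / 809 = 0.3028

30.3%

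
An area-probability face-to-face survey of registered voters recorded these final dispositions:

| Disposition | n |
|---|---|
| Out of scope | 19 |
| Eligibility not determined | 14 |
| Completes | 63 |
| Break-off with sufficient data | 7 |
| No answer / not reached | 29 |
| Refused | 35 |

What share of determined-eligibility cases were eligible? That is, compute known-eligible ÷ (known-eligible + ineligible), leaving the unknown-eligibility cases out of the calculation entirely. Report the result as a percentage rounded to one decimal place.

Eligible (known) → 63 + 7 + 35 + 29 = 134
e = 134 / (134 + 19) = 134 / 153 = 0.8758

87.6%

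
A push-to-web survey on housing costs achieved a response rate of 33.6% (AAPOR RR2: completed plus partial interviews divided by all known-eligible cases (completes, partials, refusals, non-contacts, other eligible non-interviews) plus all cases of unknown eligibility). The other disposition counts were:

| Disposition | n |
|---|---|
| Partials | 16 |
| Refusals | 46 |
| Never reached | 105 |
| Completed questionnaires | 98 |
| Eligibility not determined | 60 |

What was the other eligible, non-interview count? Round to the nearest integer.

Num = 98 + 16 = 114
RR2 = 114 / D = 0.336
D = 114 / 0.336 = 339.3
Rest of base = 325
other eligible, non-interview = 339.3 − 325 ≈ 14

14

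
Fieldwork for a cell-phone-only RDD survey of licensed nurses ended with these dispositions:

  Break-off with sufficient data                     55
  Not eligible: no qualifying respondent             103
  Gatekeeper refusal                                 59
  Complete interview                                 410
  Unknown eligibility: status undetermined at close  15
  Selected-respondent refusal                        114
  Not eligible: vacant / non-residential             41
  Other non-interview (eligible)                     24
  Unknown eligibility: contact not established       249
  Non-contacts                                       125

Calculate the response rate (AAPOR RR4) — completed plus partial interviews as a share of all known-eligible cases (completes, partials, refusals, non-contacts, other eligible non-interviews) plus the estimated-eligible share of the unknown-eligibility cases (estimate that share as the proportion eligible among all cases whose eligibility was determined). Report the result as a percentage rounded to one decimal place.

Refused = 59 + 114 = 173
Undetermined eligibility = 249 + 15 = 264
Not eligible = 103 + 41 = 144
Numerator: 410 + 55 = 465
Known eligible: 410 + 55 + 173 + 125 + 24 = 787
e = 787 / (787 + 144) = 787 / 931 = 0.8453
Estimated eligible among unknowns: 0.8453 × 264 = 223.16
Denominator: 787 + 223.16 = 1010.16
RR4 = 465 / 1010.16 = 0.4603

46.0%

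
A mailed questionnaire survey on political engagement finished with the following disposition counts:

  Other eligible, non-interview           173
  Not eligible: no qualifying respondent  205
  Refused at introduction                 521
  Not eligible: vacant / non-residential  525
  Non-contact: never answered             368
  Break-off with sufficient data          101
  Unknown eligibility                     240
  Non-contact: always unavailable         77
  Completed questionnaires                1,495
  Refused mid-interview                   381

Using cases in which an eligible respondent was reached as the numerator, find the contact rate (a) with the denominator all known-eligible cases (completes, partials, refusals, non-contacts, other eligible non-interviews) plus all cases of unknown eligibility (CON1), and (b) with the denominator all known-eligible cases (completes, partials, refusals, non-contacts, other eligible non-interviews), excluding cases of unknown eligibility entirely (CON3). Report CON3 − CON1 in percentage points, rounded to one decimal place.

Refusal or break-off = 521 + 381 = 902
No contact after all attempts = 368 + 77 = 445
Not eligible = 205 + 525 = 730
Num → 1495 + 101 + 902 + 173 = 2671
Base → 1495 + 101 + 902 + 445 + 173 + 240 = 3356
CON1 = 2671 / 3356 = 0.7959
Base → 1495 + 101 + 902 + 445 + 173 = 3116
CON3 = 2671 / 3116 = 0.8572
Difference = 85.72 − 79.59 = 6.13 percentage points

6.1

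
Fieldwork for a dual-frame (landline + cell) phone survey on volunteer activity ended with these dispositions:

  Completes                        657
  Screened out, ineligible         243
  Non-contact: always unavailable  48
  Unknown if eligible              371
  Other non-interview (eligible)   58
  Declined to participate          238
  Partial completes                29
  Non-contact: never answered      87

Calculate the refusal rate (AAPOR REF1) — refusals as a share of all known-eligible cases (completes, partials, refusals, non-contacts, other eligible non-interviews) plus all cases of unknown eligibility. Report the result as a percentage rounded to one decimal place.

16.0%

Non-contacts = 87 + 48 = 135
Num → 238
Denominator → 657 + 29 + 238 + 135 + 58 + 371 = 1488
REF1 = 238 / 1488 = 0.1599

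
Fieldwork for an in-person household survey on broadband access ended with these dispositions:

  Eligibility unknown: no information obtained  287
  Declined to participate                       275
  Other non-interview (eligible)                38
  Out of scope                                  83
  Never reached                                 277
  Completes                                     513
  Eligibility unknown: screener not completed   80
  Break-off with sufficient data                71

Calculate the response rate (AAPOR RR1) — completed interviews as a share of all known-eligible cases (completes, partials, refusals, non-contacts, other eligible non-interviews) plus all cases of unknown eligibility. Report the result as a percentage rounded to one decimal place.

33.3%

Unknown eligibility = 80 + 287 = 367
Num = 513
Base = 513 + 71 + 275 + 277 + 38 + 367 = 1541
RR1 = 513 / 1541 = 0.3329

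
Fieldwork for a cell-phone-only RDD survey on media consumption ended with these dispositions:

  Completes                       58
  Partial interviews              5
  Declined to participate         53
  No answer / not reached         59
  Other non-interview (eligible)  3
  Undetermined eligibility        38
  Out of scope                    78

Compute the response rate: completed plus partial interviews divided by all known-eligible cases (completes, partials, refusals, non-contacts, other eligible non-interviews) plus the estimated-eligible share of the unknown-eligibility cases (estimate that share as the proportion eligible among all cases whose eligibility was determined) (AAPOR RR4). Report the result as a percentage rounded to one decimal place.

Numerator: 58 + 5 = 63
Known eligible: 58 + 5 + 53 + 59 + 3 = 178
e = 178 / (178 + 78) = 178 / 256 = 0.6953
Eligible share of unknowns: 0.6953 × 38 = 26.42
Denominator: 178 + 26.42 = 204.42
RR4 = 63 / 204.42 = 0.3082

30.8%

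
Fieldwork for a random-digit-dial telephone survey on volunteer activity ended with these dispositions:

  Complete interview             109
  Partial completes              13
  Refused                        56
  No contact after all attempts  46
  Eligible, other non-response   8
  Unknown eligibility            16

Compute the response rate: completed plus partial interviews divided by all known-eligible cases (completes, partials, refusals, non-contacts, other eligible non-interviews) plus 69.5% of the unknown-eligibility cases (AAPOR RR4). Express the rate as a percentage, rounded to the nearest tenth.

Numerator → 109 + 13 = 122
Eligible (known) → 109 + 13 + 56 + 46 + 8 = 232
Eligible share of unknowns → 0.6950 × 16 = 11.12
Denominator → 232 + 11.12 = 243.12
RR4 = 122 / 243.12 = 0.5018

50.2%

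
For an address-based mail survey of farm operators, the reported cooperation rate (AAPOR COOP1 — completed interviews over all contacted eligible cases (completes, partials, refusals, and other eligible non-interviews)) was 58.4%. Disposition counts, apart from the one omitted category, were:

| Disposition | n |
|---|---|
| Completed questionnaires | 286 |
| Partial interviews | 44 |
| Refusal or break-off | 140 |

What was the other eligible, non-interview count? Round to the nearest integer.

COOP1 = 286 / D = 0.584
D = 286 / 0.584 = 489.7
Remaining denominator categories sum to 470
other eligible, non-interview = 489.7 − 470 ≈ 20

20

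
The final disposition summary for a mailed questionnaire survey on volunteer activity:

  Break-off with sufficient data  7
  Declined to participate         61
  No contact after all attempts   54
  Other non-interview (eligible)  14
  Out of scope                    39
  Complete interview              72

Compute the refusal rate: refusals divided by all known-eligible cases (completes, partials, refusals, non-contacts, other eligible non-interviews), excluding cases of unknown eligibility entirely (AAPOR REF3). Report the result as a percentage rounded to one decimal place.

29.3%

Numerator → 61
Denominator → 72 + 7 + 61 + 54 + 14 = 208
REF3 = 61 / 208 = 0.2933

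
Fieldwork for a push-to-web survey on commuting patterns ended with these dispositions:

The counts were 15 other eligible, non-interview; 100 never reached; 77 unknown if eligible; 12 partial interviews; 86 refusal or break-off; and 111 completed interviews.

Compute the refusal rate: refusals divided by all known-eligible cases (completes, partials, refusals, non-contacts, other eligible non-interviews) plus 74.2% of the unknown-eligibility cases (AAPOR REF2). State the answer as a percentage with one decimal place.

Num: 86
Determined eligible: 111 + 12 + 86 + 100 + 15 = 324
Eligible share of unknowns: 0.7420 × 77 = 57.13
Base: 324 + 57.13 = 381.13
REF2 = 86 / 381.13 = 0.2256

22.6%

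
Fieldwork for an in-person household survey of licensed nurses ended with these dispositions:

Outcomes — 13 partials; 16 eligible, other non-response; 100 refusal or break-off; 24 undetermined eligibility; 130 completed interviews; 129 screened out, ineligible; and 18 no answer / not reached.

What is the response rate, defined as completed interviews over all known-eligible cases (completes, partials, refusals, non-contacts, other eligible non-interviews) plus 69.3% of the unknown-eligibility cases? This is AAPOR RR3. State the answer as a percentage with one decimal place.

44.3%

Num = 130
Eligible (known) = 130 + 13 + 100 + 18 + 16 = 277
Eligible share of unknowns = 0.6930 × 24 = 16.63
Base = 277 + 16.63 = 293.63
RR3 = 130 / 293.63 = 0.4427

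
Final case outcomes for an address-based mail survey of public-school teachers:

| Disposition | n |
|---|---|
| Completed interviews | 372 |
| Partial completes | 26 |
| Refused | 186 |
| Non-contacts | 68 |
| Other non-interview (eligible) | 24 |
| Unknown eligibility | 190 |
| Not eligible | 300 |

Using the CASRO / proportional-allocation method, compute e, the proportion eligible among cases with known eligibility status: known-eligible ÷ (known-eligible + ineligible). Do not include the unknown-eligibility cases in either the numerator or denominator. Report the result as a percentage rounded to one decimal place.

Eligible (known): 372 + 26 + 186 + 68 + 24 = 676
e = 676 / (676 + 300) = 676 / 976 = 0.6926

69.3%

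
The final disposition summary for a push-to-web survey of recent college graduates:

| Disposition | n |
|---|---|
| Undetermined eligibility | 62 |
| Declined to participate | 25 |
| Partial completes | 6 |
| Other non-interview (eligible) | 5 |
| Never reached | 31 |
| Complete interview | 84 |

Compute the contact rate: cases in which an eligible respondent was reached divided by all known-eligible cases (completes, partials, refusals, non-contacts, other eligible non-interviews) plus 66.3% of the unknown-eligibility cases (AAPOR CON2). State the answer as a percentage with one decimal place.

62.5%

Numerator → 84 + 6 + 25 + 5 = 120
Determined eligible → 84 + 6 + 25 + 31 + 5 = 151
e × U → 0.6630 × 62 = 41.11
Denom → 151 + 41.11 = 192.11
CON2 = 120 / 192.11 = 0.6246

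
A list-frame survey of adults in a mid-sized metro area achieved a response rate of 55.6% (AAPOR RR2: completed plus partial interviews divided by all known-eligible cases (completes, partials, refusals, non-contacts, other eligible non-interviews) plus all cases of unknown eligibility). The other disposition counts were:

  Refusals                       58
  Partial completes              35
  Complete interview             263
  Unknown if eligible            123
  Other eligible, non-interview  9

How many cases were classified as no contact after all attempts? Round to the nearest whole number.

Numerator → 263 + 35 = 298
RR2 = 298 / D = 0.556
D = 298 / 0.556 = 536.0
Remaining denominator categories sum to 488
no contact after all attempts = 536.0 − 488 ≈ 48

48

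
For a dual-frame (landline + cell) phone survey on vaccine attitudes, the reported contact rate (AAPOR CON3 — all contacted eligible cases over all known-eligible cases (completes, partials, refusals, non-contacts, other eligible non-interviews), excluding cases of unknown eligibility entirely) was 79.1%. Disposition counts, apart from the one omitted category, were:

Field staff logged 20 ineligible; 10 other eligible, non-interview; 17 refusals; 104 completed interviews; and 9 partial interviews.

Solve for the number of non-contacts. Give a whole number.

37

Top → 104 + 9 + 17 + 10 = 140
CON3 = 140 / D = 0.791
D = 140 / 0.791 = 177.0
Rest of base = 140
non-contacts = 177.0 − 140 ≈ 37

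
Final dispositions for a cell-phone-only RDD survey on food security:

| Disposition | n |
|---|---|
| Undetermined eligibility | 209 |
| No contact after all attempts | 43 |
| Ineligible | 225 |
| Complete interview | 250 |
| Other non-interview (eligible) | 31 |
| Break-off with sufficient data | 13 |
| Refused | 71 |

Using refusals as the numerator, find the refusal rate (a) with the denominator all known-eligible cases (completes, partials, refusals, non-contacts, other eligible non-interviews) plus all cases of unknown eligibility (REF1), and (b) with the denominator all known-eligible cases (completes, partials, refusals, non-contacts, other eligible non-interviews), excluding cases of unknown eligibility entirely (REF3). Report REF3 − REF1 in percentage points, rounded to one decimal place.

5.9

Num → 71
Denom → 250 + 13 + 71 + 43 + 31 + 209 = 617
REF1 = 71 / 617 = 0.1151
Denom → 250 + 13 + 71 + 43 + 31 = 408
REF3 = 71 / 408 = 0.1740
Difference = 17.40 − 11.51 = 5.89 percentage points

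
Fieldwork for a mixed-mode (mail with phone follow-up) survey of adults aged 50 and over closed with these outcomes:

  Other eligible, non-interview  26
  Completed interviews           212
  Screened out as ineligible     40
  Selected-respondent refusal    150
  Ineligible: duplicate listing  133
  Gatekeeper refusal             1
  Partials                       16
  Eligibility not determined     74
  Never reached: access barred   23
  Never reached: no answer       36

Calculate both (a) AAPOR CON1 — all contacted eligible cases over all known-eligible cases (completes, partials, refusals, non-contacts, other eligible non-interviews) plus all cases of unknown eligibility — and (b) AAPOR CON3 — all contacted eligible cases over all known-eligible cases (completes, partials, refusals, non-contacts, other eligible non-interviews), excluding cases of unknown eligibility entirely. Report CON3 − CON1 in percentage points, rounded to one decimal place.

12.0

Refused = 1 + 150 = 151
No contact after all attempts = 36 + 23 = 59
Screened out, ineligible = 40 + 133 = 173
Numerator: 212 + 16 + 151 + 26 = 405
Base: 212 + 16 + 151 + 59 + 26 + 74 = 538
CON1 = 405 / 538 = 0.7528
Base: 212 + 16 + 151 + 59 + 26 = 464
CON3 = 405 / 464 = 0.8728
Difference = 87.28 − 75.28 = 12.00 percentage points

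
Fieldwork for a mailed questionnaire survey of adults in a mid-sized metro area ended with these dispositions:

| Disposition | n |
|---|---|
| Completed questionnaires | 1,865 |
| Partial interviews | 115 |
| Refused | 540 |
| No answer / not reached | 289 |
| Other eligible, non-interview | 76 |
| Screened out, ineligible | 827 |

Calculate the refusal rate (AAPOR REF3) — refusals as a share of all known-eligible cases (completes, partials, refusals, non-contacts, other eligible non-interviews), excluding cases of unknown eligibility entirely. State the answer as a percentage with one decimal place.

18.7%

Num → 540
Base → 1865 + 115 + 540 + 289 + 76 = 2885
REF3 = 540 / 2885 = 0.1872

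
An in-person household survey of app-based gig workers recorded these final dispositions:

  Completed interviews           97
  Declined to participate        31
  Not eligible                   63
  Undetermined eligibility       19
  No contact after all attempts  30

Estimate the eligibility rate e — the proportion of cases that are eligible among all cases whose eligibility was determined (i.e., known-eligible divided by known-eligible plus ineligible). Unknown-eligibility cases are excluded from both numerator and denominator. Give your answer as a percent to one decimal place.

Known eligible → 97 + 31 + 30 = 158
e = 158 / (158 + 63) = 158 / 221 = 0.7149

71.5%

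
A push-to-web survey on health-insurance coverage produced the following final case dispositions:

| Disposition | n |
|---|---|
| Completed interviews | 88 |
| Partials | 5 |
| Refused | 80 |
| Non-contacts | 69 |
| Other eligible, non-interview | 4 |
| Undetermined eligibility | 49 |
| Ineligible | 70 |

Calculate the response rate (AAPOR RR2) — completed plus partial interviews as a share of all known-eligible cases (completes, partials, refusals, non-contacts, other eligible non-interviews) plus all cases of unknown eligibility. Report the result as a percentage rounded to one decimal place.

Top = 88 + 5 = 93
Denom = 88 + 5 + 80 + 69 + 4 + 49 = 295
RR2 = 93 / 295 = 0.3153

31.5%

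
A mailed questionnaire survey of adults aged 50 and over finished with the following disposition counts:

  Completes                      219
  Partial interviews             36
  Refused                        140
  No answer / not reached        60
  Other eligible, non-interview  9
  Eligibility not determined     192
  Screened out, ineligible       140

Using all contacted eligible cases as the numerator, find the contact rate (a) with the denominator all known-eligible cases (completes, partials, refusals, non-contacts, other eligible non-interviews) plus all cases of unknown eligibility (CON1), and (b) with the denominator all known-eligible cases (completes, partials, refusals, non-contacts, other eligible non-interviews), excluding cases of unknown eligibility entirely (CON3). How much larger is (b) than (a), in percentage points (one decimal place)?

25.5

Num = 219 + 36 + 140 + 9 = 404
Denominator = 219 + 36 + 140 + 60 + 9 + 192 = 656
CON1 = 404 / 656 = 0.6159
Denominator = 219 + 36 + 140 + 60 + 9 = 464
CON3 = 404 / 464 = 0.8707
Difference = 87.07 − 61.59 = 25.48 percentage points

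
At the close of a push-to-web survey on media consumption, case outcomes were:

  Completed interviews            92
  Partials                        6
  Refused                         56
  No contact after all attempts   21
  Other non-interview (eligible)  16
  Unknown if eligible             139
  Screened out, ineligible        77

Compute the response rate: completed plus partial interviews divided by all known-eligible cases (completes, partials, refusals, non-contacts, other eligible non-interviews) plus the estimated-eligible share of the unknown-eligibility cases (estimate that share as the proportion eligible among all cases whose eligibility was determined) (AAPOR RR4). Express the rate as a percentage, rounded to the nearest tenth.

33.8%

Numerator: 92 + 6 = 98
Determined eligible: 92 + 6 + 56 + 21 + 16 = 191
e = 191 / (191 + 77) = 191 / 268 = 0.7127
Estimated eligible among unknowns: 0.7127 × 139 = 99.07
Base: 191 + 99.07 = 290.07
RR4 = 98 / 290.07 = 0.3378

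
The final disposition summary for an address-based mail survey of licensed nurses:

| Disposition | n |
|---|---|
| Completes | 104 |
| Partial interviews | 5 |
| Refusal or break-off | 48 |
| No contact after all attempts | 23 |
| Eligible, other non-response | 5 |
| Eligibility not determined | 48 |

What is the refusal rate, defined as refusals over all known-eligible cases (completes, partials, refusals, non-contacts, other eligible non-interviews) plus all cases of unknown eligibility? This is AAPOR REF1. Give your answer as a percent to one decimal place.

Numerator → 48
Denominator → 104 + 5 + 48 + 23 + 5 + 48 = 233
REF1 = 48 / 233 = 0.2060

20.6%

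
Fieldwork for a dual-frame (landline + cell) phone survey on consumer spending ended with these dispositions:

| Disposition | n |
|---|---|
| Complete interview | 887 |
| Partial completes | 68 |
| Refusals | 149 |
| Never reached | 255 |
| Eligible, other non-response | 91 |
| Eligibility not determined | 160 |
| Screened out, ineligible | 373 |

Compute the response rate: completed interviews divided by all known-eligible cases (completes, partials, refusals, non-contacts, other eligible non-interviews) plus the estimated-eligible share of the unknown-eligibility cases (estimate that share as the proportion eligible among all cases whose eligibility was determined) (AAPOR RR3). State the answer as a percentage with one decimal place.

Top → 887
Determined eligible → 887 + 68 + 149 + 255 + 91 = 1450
e = 1450 / (1450 + 373) = 1450 / 1823 = 0.7954
Eligible share of unknowns → 0.7954 × 160 = 127.26
Base → 1450 + 127.26 = 1577.26
RR3 = 887 / 1577.26 = 0.5624

56.2%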